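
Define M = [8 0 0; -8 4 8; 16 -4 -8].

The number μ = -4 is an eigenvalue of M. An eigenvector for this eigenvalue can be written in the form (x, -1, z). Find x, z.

We need (M + 4I)v = 0.
M + 4I = [[12, 0, 0], [-8, 8, 8], [16, -4, -4]].
Row 1: (12)·x + (0)·-1 + (0)·z = 0
Row 2: (-8)·x + (8)·-1 + (8)·z = 0
Row 3: (16)·x + (-4)·-1 + (-4)·z = 0
Solving gives x = 0, z = 1.
Check: M·(0, -1, 1) = (0, 4, -4) = -4·(0, -1, 1).

0, 1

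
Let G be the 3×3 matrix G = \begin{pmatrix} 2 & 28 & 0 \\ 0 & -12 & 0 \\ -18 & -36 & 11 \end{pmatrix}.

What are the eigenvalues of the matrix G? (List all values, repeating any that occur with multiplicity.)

Compute the characteristic polynomial p(s) = det(sI - G).
Expanding the 3×3 determinant: p(s) = s^3 - s^2 - 134s + 264.
Try s = 2: p(2) = 0, so 2 is a root.
Dividing by (s - 2) leaves s^2 + s - 132.
The quadratic factors as (s + 12)·(s - 11).
Eigenvalues: -12, 2, 11.

-12, 2, 11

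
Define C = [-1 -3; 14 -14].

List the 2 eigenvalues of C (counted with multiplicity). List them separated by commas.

det(C - λI) = (-1 - λ)(-14 - λ) - (-3)·(14) = λ^2 + 15λ + 56.
This factors as (λ + 8)·(λ + 7) = 0.
Eigenvalues: -8, -7.

-8, -7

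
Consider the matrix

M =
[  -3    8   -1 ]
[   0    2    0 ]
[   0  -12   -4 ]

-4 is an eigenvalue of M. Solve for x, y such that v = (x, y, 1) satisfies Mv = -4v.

We need (M + 4I)v = 0.
M + 4I = [[1, 8, -1], [0, 6, 0], [0, -12, 0]].
Row 1: (1)·x + (8)·y + (-1)·1 = 0
Row 2: (0)·x + (6)·y + (0)·1 = 0
Row 3: (0)·x + (-12)·y + (0)·1 = 0
Solving gives x = 1, y = 0.
Check: M·(1, 0, 1) = (-4, 0, -4) = -4·(1, 0, 1).

1, 0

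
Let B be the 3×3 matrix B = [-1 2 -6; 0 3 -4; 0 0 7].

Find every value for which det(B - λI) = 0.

-1, 3, 7

B is upper triangular, so its eigenvalues are the diagonal entries.
Diagonal: -1, 3, 7.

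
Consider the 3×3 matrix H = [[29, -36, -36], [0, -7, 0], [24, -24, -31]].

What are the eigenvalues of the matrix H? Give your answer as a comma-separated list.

Compute the characteristic polynomial p(μ) = det(μI - H).
Expanding the 3×3 determinant: p(μ) = μ^3 + 9μ^2 - 21μ - 245.
Try μ = 5: p(5) = 0, so 5 is a root.
Dividing by (μ - 5) leaves μ^2 + 14μ + 49.
The quadratic factor is (μ + 7)^2.
Eigenvalues: -7, -7, 5.

-7, -7, 5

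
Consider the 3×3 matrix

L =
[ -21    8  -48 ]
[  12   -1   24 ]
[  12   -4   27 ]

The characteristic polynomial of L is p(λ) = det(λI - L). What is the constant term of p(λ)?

p(λ) = λ^3 - 5λ^2 + 3λ + 9.
The constant term is 9.

9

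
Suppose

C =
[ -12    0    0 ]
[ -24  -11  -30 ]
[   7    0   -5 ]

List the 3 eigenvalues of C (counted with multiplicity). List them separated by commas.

Compute the characteristic polynomial p(μ) = det(μI - C).
Cofactor expansion gives p(μ) = μ^3 + 28μ^2 + 247μ + 660.
Try μ = -5: p(-5) = 0, so -5 is a root.
Dividing by (μ + 5) leaves μ^2 + 23μ + 132.
The quadratic factors as (μ + 12)·(μ + 11).
Eigenvalues: -12, -11, -5.

-12, -11, -5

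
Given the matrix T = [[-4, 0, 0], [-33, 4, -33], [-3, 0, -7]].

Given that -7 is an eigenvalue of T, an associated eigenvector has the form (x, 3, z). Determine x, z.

0, 1

We need (T + 7I)v = 0.
T + 7I = [[3, 0, 0], [-33, 11, -33], [-3, 0, 0]].
Row 1: (3)·x + (0)·3 + (0)·z = 0
Row 2: (-33)·x + (11)·3 + (-33)·z = 0
Row 3: (-3)·x + (0)·3 + (0)·z = 0
Solving gives x = 0, z = 1.
Check: T·(0, 3, 1) = (0, -21, -7) = -7·(0, 3, 1).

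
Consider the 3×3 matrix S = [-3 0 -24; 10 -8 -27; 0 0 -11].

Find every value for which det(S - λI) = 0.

The characteristic polynomial is p(t) = det(tI - S).
Cofactor expansion gives p(t) = t^3 + 22t^2 + 145t + 264.
Rational-root test: t = -3 gives p(-3) = 0.
Factor out (t + 3): p(t) = (t + 3)·(t^2 + 19t + 88).
The quadratic factors as (t + 11)·(t + 8).
Eigenvalues: -11, -8, -3.

-11, -8, -3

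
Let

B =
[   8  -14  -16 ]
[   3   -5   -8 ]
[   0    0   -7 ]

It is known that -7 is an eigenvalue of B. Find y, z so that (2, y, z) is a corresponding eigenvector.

1, 1

We need (B + 7I)v = 0.
B + 7I = [[15, -14, -16], [3, 2, -8], [0, 0, 0]].
Row 1: (15)·2 + (-14)·y + (-16)·z = 0
Row 2: (3)·2 + (2)·y + (-8)·z = 0
Row 3: (0)·2 + (0)·y + (0)·z = 0
Solving gives y = 1, z = 1.
Check: B·(2, 1, 1) = (-14, -7, -7) = -7·(2, 1, 1).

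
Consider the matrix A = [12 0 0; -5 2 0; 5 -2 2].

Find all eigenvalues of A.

A is lower triangular, so its eigenvalues are the diagonal entries.
Diagonal: 12, 2, 2.

2, 2, 12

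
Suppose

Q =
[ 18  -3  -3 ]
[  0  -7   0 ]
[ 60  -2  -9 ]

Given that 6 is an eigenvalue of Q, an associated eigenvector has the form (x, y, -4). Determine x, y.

We need (Q - 6I)v = 0.
Q - 6I = [[12, -3, -3], [0, -13, 0], [60, -2, -15]].
Row 1: (12)·x + (-3)·y + (-3)·-4 = 0
Row 2: (0)·x + (-13)·y + (0)·-4 = 0
Row 3: (60)·x + (-2)·y + (-15)·-4 = 0
Solving gives x = -1, y = 0.
Check: Q·(-1, 0, -4) = (-6, 0, -24) = 6·(-1, 0, -4).

-1, 0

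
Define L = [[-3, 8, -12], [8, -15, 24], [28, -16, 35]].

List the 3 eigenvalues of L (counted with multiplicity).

Set up det(rI - L) = 0.
Expanding the 3×3 determinant: p(r) = r^3 - 17r^2 + 71r - 55.
Since p(11) = 0, r = 11 is a root.
Dividing by (r - 11) leaves r^2 - 6r + 5.
The quadratic factors as (r - 1)·(r - 5).
Eigenvalues: 1, 5, 11.

1, 5, 11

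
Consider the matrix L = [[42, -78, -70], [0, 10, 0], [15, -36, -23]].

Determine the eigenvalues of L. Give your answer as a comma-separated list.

7, 10, 12

Set up det(tI - L) = 0.
Cofactor expansion gives p(t) = t^3 - 29t^2 + 274t - 840.
Since p(12) = 0, t = 12 is a root.
Dividing by (t - 12) leaves t^2 - 17t + 70.
The quadratic factors as (t - 7)·(t - 10).
Eigenvalues: 7, 10, 12.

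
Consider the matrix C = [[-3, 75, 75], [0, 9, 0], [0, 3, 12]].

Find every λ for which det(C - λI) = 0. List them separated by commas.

-3, 9, 12

Set up det(rI - C) = 0.
Cofactor expansion gives p(r) = r^3 - 18r^2 + 45r + 324.
Rational-root test: r = 9 gives p(9) = 0.
Dividing by (r - 9) leaves r^2 - 9r - 36.
The quadratic factors as (r + 3)·(r - 12).
Eigenvalues: -3, 9, 12.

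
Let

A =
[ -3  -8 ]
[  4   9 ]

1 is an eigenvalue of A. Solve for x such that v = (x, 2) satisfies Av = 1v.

We need (A - 1I)v = 0.
A - 1I = [[-4, -8], [4, 8]].
Row 1: (-4)·x + (-8)·2 = 0
Row 2: (4)·x + (8)·2 = 0
Solving gives x = -4.
Check: A·(-4, 2) = (-4, 2) = 1·(-4, 2).

-4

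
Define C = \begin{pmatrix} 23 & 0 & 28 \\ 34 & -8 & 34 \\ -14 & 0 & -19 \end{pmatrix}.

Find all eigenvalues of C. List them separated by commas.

Compute the characteristic polynomial p(μ) = det(μI - C).
Cofactor expansion gives p(μ) = μ^3 + 4μ^2 - 77μ - 360.
Try μ = 9: p(9) = 0, so 9 is a root.
Dividing by (μ - 9) leaves μ^2 + 13μ + 40.
The quadratic factors as (μ + 8)·(μ + 5).
Eigenvalues: -8, -5, 9.

-8, -5, 9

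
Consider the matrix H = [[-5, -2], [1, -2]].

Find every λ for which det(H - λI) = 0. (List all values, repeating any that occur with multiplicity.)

-4, -3

det(H - sI) = (-5 - s)(-2 - s) - (-2)·(1) = s^2 + 7s + 12.
This factors as (s + 4)·(s + 3) = 0.
Eigenvalues: -4, -3.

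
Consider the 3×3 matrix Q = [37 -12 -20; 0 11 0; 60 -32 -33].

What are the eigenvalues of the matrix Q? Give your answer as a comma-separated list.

-3, 7, 11

Compute the characteristic polynomial p(t) = det(tI - Q).
Expanding along the first row, p(t) = t^3 - 15t^2 + 23t + 231.
Since p(-3) = 0, t = -3 is a root.
Factor out (t + 3): p(t) = (t + 3)·(t^2 - 18t + 77).
The quadratic factors as (t - 7)·(t - 11).
Eigenvalues: -3, 7, 11.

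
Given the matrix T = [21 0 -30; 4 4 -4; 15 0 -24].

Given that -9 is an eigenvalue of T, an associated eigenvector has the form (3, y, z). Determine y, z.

0, 3

We need (T + 9I)v = 0.
T + 9I = [[30, 0, -30], [4, 13, -4], [15, 0, -15]].
Row 1: (30)·3 + (0)·y + (-30)·z = 0
Row 2: (4)·3 + (13)·y + (-4)·z = 0
Row 3: (15)·3 + (0)·y + (-15)·z = 0
Solving gives y = 0, z = 3.
Check: T·(3, 0, 3) = (-27, 0, -27) = -9·(3, 0, 3).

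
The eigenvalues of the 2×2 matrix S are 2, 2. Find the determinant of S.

det(S) is the product of the eigenvalues: (2) · (2) = 4.

4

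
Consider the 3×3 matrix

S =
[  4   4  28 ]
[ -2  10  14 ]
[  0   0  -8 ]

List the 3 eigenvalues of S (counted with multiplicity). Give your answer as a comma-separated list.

The characteristic polynomial is p(r) = det(rI - S).
Expanding along the first row, p(r) = r^3 - 6r^2 - 64r + 384.
Since p(6) = 0, r = 6 is a root.
Factor out (r - 6): p(r) = (r - 6)·(r^2 - 64).
The quadratic factors as (r + 8)·(r - 8).
Eigenvalues: -8, 6, 8.

-8, 6, 8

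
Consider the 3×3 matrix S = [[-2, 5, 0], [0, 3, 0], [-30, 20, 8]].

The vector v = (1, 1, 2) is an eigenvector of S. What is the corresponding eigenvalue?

3

Compute Sv: S·(1, 1, 2) = (3, 3, 6).
Since Sv = λv, compare component 1: 3 = λ·1, so λ = 3.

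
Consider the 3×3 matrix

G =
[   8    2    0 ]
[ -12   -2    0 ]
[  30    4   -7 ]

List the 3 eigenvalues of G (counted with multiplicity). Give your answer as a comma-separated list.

-7, 2, 4

Compute the characteristic polynomial p(t) = det(tI - G).
Expanding the 3×3 determinant: p(t) = t^3 + t^2 - 34t + 56.
Try t = 2: p(2) = 0, so 2 is a root.
Factor out (t - 2): p(t) = (t - 2)·(t^2 + 3t - 28).
The quadratic factors as (t + 7)·(t - 4).
Eigenvalues: -7, 2, 4.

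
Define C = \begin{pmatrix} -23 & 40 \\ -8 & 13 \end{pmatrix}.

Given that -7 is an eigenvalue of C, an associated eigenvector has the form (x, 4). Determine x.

10

We need (C + 7I)v = 0.
C + 7I = [[-16, 40], [-8, 20]].
Row 1: (-16)·x + (40)·4 = 0
Row 2: (-8)·x + (20)·4 = 0
Solving gives x = 10.
Check: C·(10, 4) = (-70, -28) = -7·(10, 4).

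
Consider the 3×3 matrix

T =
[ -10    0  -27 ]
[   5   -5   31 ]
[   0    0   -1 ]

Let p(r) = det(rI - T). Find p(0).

50

p(0) = det(0·I − T) = det(−T) = (−1)^3·det(T).
det(T) = -50, so p(0) = 50.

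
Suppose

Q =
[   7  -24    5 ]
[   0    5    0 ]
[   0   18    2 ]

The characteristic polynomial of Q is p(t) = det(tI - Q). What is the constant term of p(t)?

-70

p(t) = t^3 - 14t^2 + 59t - 70.
The constant term is -70.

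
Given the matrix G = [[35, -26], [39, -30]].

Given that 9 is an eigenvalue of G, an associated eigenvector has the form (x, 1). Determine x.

1

We need (G - 9I)v = 0.
G - 9I = [[26, -26], [39, -39]].
Row 1: (26)·x + (-26)·1 = 0
Row 2: (39)·x + (-39)·1 = 0
Solving gives x = 1.
Check: G·(1, 1) = (9, 9) = 9·(1, 1).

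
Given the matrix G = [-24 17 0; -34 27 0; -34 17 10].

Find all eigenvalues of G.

-7, 10, 10

Set up det(λI - G) = 0.
Expanding along the first row, p(λ) = λ^3 - 13λ^2 - 40λ + 700.
Try λ = -7: p(-7) = 0, so -7 is a root.
Factor out (λ + 7): p(λ) = (λ + 7)·(λ^2 - 20λ + 100).
The quadratic factor is (λ - 10)^2.
Eigenvalues: -7, 10, 10.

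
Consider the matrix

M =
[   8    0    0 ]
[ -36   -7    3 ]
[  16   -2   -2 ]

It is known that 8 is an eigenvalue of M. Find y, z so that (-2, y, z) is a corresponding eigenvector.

We need (M - 8I)v = 0.
M - 8I = [[0, 0, 0], [-36, -15, 3], [16, -2, -10]].
Row 1: (0)·-2 + (0)·y + (0)·z = 0
Row 2: (-36)·-2 + (-15)·y + (3)·z = 0
Row 3: (16)·-2 + (-2)·y + (-10)·z = 0
Solving gives y = 4, z = -4.
Check: M·(-2, 4, -4) = (-16, 32, -32) = 8·(-2, 4, -4).

4, -4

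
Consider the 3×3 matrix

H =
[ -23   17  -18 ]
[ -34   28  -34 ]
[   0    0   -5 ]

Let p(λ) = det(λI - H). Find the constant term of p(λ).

-330

p(λ) = λ^3 - 91λ - 330.
The constant term is -330.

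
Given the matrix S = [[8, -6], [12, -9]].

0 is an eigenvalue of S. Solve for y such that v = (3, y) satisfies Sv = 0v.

4

We need (S)v = 0.
S = [[8, -6], [12, -9]].
Row 1: (8)·3 + (-6)·y = 0
Row 2: (12)·3 + (-9)·y = 0
Solving gives y = 4.
Check: S·(3, 4) = (0, 0) = 0·(3, 4).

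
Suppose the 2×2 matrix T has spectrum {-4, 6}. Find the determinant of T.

-24

det(T) is the product of the eigenvalues: (-4) · (6) = -24.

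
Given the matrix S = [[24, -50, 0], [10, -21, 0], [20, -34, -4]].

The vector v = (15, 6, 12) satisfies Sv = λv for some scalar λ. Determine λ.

Compute Sv: S·(15, 6, 12) = (60, 24, 48).
Since Sv = λv, compare component 1: 60 = λ·15, so λ = 4.

4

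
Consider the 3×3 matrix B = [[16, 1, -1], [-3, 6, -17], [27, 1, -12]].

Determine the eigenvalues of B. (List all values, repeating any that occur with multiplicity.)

-11, 10, 11

Compute the characteristic polynomial p(λ) = det(λI - B).
Expanding the 3×3 determinant: p(λ) = λ^3 - 10λ^2 - 121λ + 1210.
Rational-root test: λ = -11 gives p(-11) = 0.
Dividing by (λ + 11) leaves λ^2 - 21λ + 110.
The quadratic factors as (λ - 10)·(λ - 11).
Eigenvalues: -11, 10, 11.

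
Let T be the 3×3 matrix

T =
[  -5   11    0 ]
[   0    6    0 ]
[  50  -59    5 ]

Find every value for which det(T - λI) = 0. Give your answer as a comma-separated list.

Set up det(sI - T) = 0.
Expanding the 3×3 determinant: p(s) = s^3 - 6s^2 - 25s + 150.
Rational-root test: s = 5 gives p(5) = 0.
Dividing by (s - 5) leaves s^2 - s - 30.
The quadratic factors as (s + 5)·(s - 6).
Eigenvalues: -5, 5, 6.

-5, 5, 6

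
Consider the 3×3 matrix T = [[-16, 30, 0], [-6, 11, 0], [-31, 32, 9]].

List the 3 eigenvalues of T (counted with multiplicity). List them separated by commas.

Set up det(sI - T) = 0.
Expanding along the first row, p(s) = s^3 - 4s^2 - 41s - 36.
Since p(-4) = 0, s = -4 is a root.
Dividing by (s + 4) leaves s^2 - 8s - 9.
The quadratic factors as (s + 1)·(s - 9).
Eigenvalues: -4, -1, 9.

-4, -1, 9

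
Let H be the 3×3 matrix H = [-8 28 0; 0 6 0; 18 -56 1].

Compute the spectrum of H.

-8, 1, 6

The characteristic polynomial is p(t) = det(tI - H).
Expanding the 3×3 determinant: p(t) = t^3 + t^2 - 50t + 48.
Rational-root test: t = -8 gives p(-8) = 0.
Factor out (t + 8): p(t) = (t + 8)·(t^2 - 7t + 6).
The quadratic factors as (t - 1)·(t - 6).
Eigenvalues: -8, 1, 6.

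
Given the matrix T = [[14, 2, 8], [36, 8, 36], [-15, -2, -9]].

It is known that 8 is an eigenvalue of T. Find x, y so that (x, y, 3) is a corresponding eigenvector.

-3, -3

We need (T - 8I)v = 0.
T - 8I = [[6, 2, 8], [36, 0, 36], [-15, -2, -17]].
Row 1: (6)·x + (2)·y + (8)·3 = 0
Row 2: (36)·x + (0)·y + (36)·3 = 0
Row 3: (-15)·x + (-2)·y + (-17)·3 = 0
Solving gives x = -3, y = -3.
Check: T·(-3, -3, 3) = (-24, -24, 24) = 8·(-3, -3, 3).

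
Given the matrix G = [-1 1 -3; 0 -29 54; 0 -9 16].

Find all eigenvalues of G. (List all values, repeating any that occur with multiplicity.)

-11, -2, -1

Set up det(λI - G) = 0.
Expanding the 3×3 determinant: p(λ) = λ^3 + 14λ^2 + 35λ + 22.
Try λ = -1: p(-1) = 0, so -1 is a root.
Factor out (λ + 1): p(λ) = (λ + 1)·(λ^2 + 13λ + 22).
The quadratic factors as (λ + 11)·(λ + 2).
Eigenvalues: -11, -2, -1.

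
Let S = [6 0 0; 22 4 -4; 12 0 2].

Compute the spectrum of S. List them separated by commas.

Compute the characteristic polynomial p(s) = det(sI - S).
Expanding along the first row, p(s) = s^3 - 12s^2 + 44s - 48.
Rational-root test: s = 4 gives p(4) = 0.
Factor out (s - 4): p(s) = (s - 4)·(s^2 - 8s + 12).
The quadratic factors as (s - 2)·(s - 6).
Eigenvalues: 2, 4, 6.

2, 4, 6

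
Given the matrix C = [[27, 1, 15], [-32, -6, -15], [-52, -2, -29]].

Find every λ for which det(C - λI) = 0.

-5, -4, 1

Set up det(sI - C) = 0.
Expanding the 3×3 determinant: p(s) = s^3 + 8s^2 + 11s - 20.
Rational-root test: s = -4 gives p(-4) = 0.
Factor out (s + 4): p(s) = (s + 4)·(s^2 + 4s - 5).
The quadratic factors as (s + 5)·(s - 1).
Eigenvalues: -5, -4, 1.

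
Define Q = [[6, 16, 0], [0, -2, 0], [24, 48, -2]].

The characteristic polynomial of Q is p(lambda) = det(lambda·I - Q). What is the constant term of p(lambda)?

p(lambda) = lambda^3 - 2·lambda^2 - 20·lambda - 24.
The constant term is -24.

-24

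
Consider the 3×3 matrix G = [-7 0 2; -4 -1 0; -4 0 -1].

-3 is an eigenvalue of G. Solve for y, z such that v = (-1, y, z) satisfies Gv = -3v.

We need (G + 3I)v = 0.
G + 3I = [[-4, 0, 2], [-4, 2, 0], [-4, 0, 2]].
Row 1: (-4)·-1 + (0)·y + (2)·z = 0
Row 2: (-4)·-1 + (2)·y + (0)·z = 0
Row 3: (-4)·-1 + (0)·y + (2)·z = 0
Solving gives y = -2, z = -2.
Check: G·(-1, -2, -2) = (3, 6, 6) = -3·(-1, -2, -2).

-2, -2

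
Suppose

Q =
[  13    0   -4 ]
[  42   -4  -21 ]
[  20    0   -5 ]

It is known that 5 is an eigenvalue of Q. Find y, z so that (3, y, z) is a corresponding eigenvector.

0, 6

We need (Q - 5I)v = 0.
Q - 5I = [[8, 0, -4], [42, -9, -21], [20, 0, -10]].
Row 1: (8)·3 + (0)·y + (-4)·z = 0
Row 2: (42)·3 + (-9)·y + (-21)·z = 0
Row 3: (20)·3 + (0)·y + (-10)·z = 0
Solving gives y = 0, z = 6.
Check: Q·(3, 0, 6) = (15, 0, 30) = 5·(3, 0, 6).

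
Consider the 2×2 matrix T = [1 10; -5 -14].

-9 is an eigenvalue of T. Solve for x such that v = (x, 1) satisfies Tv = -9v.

-1

We need (T + 9I)v = 0.
T + 9I = [[10, 10], [-5, -5]].
Row 1: (10)·x + (10)·1 = 0
Row 2: (-5)·x + (-5)·1 = 0
Solving gives x = -1.
Check: T·(-1, 1) = (9, -9) = -9·(-1, 1).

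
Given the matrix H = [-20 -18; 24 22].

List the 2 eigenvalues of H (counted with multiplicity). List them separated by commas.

det(H - lambda·I) = (-20 - lambda)(22 - lambda) - (-18)·(24) = lambda^2 - 2·lambda - 8.
This factors as (lambda + 2)·(lambda - 4) = 0.
Eigenvalues: -2, 4.

-2, 4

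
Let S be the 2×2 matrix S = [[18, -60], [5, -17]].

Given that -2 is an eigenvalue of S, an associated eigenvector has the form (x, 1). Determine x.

We need (S + 2I)v = 0.
S + 2I = [[20, -60], [5, -15]].
Row 1: (20)·x + (-60)·1 = 0
Row 2: (5)·x + (-15)·1 = 0
Solving gives x = 3.
Check: S·(3, 1) = (-6, -2) = -2·(3, 1).

3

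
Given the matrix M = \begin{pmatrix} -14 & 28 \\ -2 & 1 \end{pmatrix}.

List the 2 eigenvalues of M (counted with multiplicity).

det(M - μI) = (-14 - μ)(1 - μ) - (28)·(-2) = μ^2 + 13μ + 42.
This factors as (μ + 7)·(μ + 6) = 0.
Eigenvalues: -7, -6.

-7, -6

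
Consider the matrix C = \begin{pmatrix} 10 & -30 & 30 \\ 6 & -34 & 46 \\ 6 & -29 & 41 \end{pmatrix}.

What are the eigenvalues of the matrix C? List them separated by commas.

The characteristic polynomial is p(t) = det(tI - C).
Cofactor expansion gives p(t) = t^3 - 17t^2 + 10t + 600.
Try t = 10: p(10) = 0, so 10 is a root.
Dividing by (t - 10) leaves t^2 - 7t - 60.
The quadratic factors as (t + 5)·(t - 12).
Eigenvalues: -5, 10, 12.

-5, 10, 12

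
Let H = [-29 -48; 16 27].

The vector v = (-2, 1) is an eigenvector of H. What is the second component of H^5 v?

First find the eigenvalue: Hv = (10, -5) = -5·(-2, 1), so λ = -5.
Then H^5 v = λ^5·v = (-5)^5·(-2, 1) = -3125·(-2, 1) = (6250, -3125).

-3125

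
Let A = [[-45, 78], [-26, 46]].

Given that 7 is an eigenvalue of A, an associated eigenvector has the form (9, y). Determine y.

6

We need (A - 7I)v = 0.
A - 7I = [[-52, 78], [-26, 39]].
Row 1: (-52)·9 + (78)·y = 0
Row 2: (-26)·9 + (39)·y = 0
Solving gives y = 6.
Check: A·(9, 6) = (63, 42) = 7·(9, 6).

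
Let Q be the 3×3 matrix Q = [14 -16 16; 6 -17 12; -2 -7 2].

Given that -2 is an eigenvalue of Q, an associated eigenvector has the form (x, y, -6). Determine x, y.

2, -4

We need (Q + 2I)v = 0.
Q + 2I = [[16, -16, 16], [6, -15, 12], [-2, -7, 4]].
Row 1: (16)·x + (-16)·y + (16)·-6 = 0
Row 2: (6)·x + (-15)·y + (12)·-6 = 0
Row 3: (-2)·x + (-7)·y + (4)·-6 = 0
Solving gives x = 2, y = -4.
Check: Q·(2, -4, -6) = (-4, 8, 12) = -2·(2, -4, -6).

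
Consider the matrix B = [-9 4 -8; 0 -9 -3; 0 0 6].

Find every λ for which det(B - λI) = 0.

-9, -9, 6

B is upper triangular, so its eigenvalues are the diagonal entries.
Diagonal: -9, -9, 6.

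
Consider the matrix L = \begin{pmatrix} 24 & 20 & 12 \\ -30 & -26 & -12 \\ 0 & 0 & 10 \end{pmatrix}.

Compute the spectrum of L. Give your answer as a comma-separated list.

-6, 4, 10

Compute the characteristic polynomial p(μ) = det(μI - L).
Expanding the 3×3 determinant: p(μ) = μ^3 - 8μ^2 - 44μ + 240.
Rational-root test: μ = 4 gives p(4) = 0.
Dividing by (μ - 4) leaves μ^2 - 4μ - 60.
The quadratic factors as (μ + 6)·(μ - 10).
Eigenvalues: -6, 4, 10.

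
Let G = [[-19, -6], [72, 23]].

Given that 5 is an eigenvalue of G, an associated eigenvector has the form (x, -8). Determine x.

2

We need (G - 5I)v = 0.
G - 5I = [[-24, -6], [72, 18]].
Row 1: (-24)·x + (-6)·-8 = 0
Row 2: (72)·x + (18)·-8 = 0
Solving gives x = 2.
Check: G·(2, -8) = (10, -40) = 5·(2, -8).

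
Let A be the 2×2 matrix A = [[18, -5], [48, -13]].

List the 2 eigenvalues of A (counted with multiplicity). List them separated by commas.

det(A - μI) = (18 - μ)(-13 - μ) - (-5)·(48) = μ^2 - 5μ + 6.
This factors as (μ - 2)·(μ - 3) = 0.
Eigenvalues: 2, 3.

2, 3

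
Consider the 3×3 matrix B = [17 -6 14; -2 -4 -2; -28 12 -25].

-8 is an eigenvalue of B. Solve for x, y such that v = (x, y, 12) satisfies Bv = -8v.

We need (B + 8I)v = 0.
B + 8I = [[25, -6, 14], [-2, 4, -2], [-28, 12, -17]].
Row 1: (25)·x + (-6)·y + (14)·12 = 0
Row 2: (-2)·x + (4)·y + (-2)·12 = 0
Row 3: (-28)·x + (12)·y + (-17)·12 = 0
Solving gives x = -6, y = 3.
Check: B·(-6, 3, 12) = (48, -24, -96) = -8·(-6, 3, 12).

-6, 3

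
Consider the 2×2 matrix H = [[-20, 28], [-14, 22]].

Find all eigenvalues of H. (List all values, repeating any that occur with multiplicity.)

-6, 8

det(H - λI) = (-20 - λ)(22 - λ) - (28)·(-14) = λ^2 - 2λ - 48.
This factors as (λ + 6)·(λ - 8) = 0.
Eigenvalues: -6, 8.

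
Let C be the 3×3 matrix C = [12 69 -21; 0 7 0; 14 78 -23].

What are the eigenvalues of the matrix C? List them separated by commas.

-9, -2, 7

Compute the characteristic polynomial p(lambda) = det(lambda·I - C).
Expanding along the first row, p(lambda) = lambda^3 + 4·lambda^2 - 59·lambda - 126.
Rational-root test: lambda = -2 gives p(-2) = 0.
Factor out (lambda + 2): p(lambda) = (lambda + 2)·(lambda^2 + 2·lambda - 63).
The quadratic factors as (lambda + 9)·(lambda - 7).
Eigenvalues: -9, -2, 7.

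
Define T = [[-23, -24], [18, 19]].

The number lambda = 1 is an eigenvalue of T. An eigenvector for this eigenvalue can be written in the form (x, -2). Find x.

2

We need (T - 1I)v = 0.
T - 1I = [[-24, -24], [18, 18]].
Row 1: (-24)·x + (-24)·-2 = 0
Row 2: (18)·x + (18)·-2 = 0
Solving gives x = 2.
Check: T·(2, -2) = (2, -2) = 1·(2, -2).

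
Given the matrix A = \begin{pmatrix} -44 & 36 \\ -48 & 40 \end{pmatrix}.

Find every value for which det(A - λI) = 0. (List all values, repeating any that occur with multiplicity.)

det(A - λI) = (-44 - λ)(40 - λ) - (36)·(-48) = λ^2 + 4λ - 32.
This factors as (λ + 8)·(λ - 4) = 0.
Eigenvalues: -8, 4.

-8, 4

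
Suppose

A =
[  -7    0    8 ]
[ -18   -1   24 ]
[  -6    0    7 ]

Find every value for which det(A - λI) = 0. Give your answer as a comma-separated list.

-1, -1, 1

The characteristic polynomial is p(lambda) = det(lambda·I - A).
Cofactor expansion gives p(lambda) = lambda^3 + lambda^2 - lambda - 1.
Since p(-1) = 0, lambda = -1 is a root.
Factor out (lambda + 1): p(lambda) = (lambda + 1)·(lambda^2 - 1).
The quadratic factors as (lambda + 1)·(lambda - 1).
Eigenvalues: -1, -1, 1.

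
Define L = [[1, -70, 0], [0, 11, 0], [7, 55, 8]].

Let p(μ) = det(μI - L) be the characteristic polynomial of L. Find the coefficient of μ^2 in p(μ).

The coefficient of μ^2 of det(μI - L) is −trace(L).
trace(L) = (1) + (11) + (8) = 20, so the coefficient is -20.

-20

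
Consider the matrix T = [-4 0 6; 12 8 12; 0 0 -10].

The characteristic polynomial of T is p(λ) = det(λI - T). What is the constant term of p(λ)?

-320

p(λ) = λ^3 + 6λ^2 - 72λ - 320.
The constant term is -320.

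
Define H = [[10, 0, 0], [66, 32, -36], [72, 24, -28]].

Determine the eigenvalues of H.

-4, 8, 10

Compute the characteristic polynomial p(μ) = det(μI - H).
Cofactor expansion gives p(μ) = μ^3 - 14μ^2 + 8μ + 320.
Rational-root test: μ = -4 gives p(-4) = 0.
Dividing by (μ + 4) leaves μ^2 - 18μ + 80.
The quadratic factors as (μ - 8)·(μ - 10).
Eigenvalues: -4, 8, 10.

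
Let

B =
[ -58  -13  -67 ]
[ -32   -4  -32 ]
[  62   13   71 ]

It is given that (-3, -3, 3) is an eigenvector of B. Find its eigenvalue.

-4

Compute Bv: B·(-3, -3, 3) = (12, 12, -12).
Since Bv = λv, compare component 1: 12 = λ·-3, so λ = -4.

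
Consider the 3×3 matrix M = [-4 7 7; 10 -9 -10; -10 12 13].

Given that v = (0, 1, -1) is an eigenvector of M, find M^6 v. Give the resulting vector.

(0, 1, -1)

First find the eigenvalue: Mv = (0, 1, -1) = 1·(0, 1, -1), so λ = 1.
Then M^6 v = λ^6·v = 1^6·(0, 1, -1) = 1·(0, 1, -1) = (0, 1, -1).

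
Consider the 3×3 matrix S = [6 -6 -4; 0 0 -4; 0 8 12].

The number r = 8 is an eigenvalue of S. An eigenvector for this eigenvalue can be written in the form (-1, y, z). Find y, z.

-1, 2

We need (S - 8I)v = 0.
S - 8I = [[-2, -6, -4], [0, -8, -4], [0, 8, 4]].
Row 1: (-2)·-1 + (-6)·y + (-4)·z = 0
Row 2: (0)·-1 + (-8)·y + (-4)·z = 0
Row 3: (0)·-1 + (8)·y + (4)·z = 0
Solving gives y = -1, z = 2.
Check: S·(-1, -1, 2) = (-8, -8, 16) = 8·(-1, -1, 2).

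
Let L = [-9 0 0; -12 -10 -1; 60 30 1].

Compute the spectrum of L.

-9, -5, -4

The characteristic polynomial is p(λ) = det(λI - L).
Expanding along the first row, p(λ) = λ^3 + 18λ^2 + 101λ + 180.
Rational-root test: λ = -5 gives p(-5) = 0.
Factor out (λ + 5): p(λ) = (λ + 5)·(λ^2 + 13λ + 36).
The quadratic factors as (λ + 9)·(λ + 4).
Eigenvalues: -9, -5, -4.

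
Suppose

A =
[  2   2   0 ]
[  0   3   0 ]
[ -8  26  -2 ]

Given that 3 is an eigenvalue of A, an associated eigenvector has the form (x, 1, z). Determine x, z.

2, 2

We need (A - 3I)v = 0.
A - 3I = [[-1, 2, 0], [0, 0, 0], [-8, 26, -5]].
Row 1: (-1)·x + (2)·1 + (0)·z = 0
Row 2: (0)·x + (0)·1 + (0)·z = 0
Row 3: (-8)·x + (26)·1 + (-5)·z = 0
Solving gives x = 2, z = 2.
Check: A·(2, 1, 2) = (6, 3, 6) = 3·(2, 1, 2).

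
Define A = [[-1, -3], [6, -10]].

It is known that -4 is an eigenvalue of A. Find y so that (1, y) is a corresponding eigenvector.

We need (A + 4I)v = 0.
A + 4I = [[3, -3], [6, -6]].
Row 1: (3)·1 + (-3)·y = 0
Row 2: (6)·1 + (-6)·y = 0
Solving gives y = 1.
Check: A·(1, 1) = (-4, -4) = -4·(1, 1).

1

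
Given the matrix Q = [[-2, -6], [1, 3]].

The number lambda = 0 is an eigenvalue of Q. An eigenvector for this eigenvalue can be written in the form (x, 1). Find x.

-3

We need (Q)v = 0.
Q = [[-2, -6], [1, 3]].
Row 1: (-2)·x + (-6)·1 = 0
Row 2: (1)·x + (3)·1 = 0
Solving gives x = -3.
Check: Q·(-3, 1) = (0, 0) = 0·(-3, 1).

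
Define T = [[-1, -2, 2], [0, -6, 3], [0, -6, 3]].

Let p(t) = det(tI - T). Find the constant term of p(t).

p(t) = t^3 + 4t^2 + 3t.
The constant term is 0.

0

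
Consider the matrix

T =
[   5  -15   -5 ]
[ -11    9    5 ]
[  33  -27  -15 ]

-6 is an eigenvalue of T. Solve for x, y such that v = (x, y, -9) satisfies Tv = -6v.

We need (T + 6I)v = 0.
T + 6I = [[11, -15, -5], [-11, 15, 5], [33, -27, -9]].
Row 1: (11)·x + (-15)·y + (-5)·-9 = 0
Row 2: (-11)·x + (15)·y + (5)·-9 = 0
Row 3: (33)·x + (-27)·y + (-9)·-9 = 0
Solving gives x = 0, y = 3.
Check: T·(0, 3, -9) = (0, -18, 54) = -6·(0, 3, -9).

0, 3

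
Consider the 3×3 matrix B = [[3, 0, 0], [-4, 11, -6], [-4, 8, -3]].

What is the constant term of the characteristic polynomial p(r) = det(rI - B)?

-45

p(0) = det(0·I − B) = det(−B) = (−1)^3·det(B).
det(B) = 45, so p(0) = -45.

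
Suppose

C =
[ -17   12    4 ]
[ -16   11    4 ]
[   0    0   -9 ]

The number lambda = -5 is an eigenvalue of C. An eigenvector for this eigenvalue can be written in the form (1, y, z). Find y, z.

1, 0

We need (C + 5I)v = 0.
C + 5I = [[-12, 12, 4], [-16, 16, 4], [0, 0, -4]].
Row 1: (-12)·1 + (12)·y + (4)·z = 0
Row 2: (-16)·1 + (16)·y + (4)·z = 0
Row 3: (0)·1 + (0)·y + (-4)·z = 0
Solving gives y = 1, z = 0.
Check: C·(1, 1, 0) = (-5, -5, 0) = -5·(1, 1, 0).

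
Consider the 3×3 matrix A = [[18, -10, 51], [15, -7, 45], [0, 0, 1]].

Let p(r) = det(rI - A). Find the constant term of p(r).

p(r) = r^3 - 12r^2 + 35r - 24.
The constant term is -24.

-24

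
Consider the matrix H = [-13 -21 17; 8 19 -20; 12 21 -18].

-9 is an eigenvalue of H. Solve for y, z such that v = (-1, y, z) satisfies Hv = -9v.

1, 1

We need (H + 9I)v = 0.
H + 9I = [[-4, -21, 17], [8, 28, -20], [12, 21, -9]].
Row 1: (-4)·-1 + (-21)·y + (17)·z = 0
Row 2: (8)·-1 + (28)·y + (-20)·z = 0
Row 3: (12)·-1 + (21)·y + (-9)·z = 0
Solving gives y = 1, z = 1.
Check: H·(-1, 1, 1) = (9, -9, -9) = -9·(-1, 1, 1).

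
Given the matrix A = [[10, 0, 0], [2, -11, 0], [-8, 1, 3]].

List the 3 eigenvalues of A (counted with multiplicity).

-11, 3, 10

A is lower triangular, so its eigenvalues are the diagonal entries.
Diagonal: 10, -11, 3.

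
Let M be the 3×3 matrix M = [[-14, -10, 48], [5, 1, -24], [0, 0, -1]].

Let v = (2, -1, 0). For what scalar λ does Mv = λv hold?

Compute Mv: M·(2, -1, 0) = (-18, 9, 0).
Since Mv = λv, compare component 1: -18 = λ·2, so λ = -9.

-9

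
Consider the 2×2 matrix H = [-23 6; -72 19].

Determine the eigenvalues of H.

-5, 1

det(H - μI) = (-23 - μ)(19 - μ) - (6)·(-72) = μ^2 + 4μ - 5.
This factors as (μ + 5)·(μ - 1) = 0.
Eigenvalues: -5, 1.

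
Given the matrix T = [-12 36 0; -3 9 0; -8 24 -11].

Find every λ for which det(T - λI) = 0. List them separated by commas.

Set up det(lambda·I - T) = 0.
Expanding the 3×3 determinant: p(lambda) = lambda^3 + 14·lambda^2 + 33·lambda.
Rational-root test: lambda = 0 gives p(0) = 0.
Dividing by lambda leaves lambda^2 + 14·lambda + 33.
The quadratic factors as (lambda + 11)·(lambda + 3).
Eigenvalues: -11, -3, 0.

-11, -3, 0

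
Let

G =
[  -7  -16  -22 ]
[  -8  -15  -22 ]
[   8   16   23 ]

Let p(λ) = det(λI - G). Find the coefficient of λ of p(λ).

p(λ) = λ^3 - λ^2 - λ + 1.
The coefficient of λ is -1.

-1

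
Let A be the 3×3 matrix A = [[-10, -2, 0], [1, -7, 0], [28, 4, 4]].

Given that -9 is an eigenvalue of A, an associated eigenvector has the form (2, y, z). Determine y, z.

We need (A + 9I)v = 0.
A + 9I = [[-1, -2, 0], [1, 2, 0], [28, 4, 13]].
Row 1: (-1)·2 + (-2)·y + (0)·z = 0
Row 2: (1)·2 + (2)·y + (0)·z = 0
Row 3: (28)·2 + (4)·y + (13)·z = 0
Solving gives y = -1, z = -4.
Check: A·(2, -1, -4) = (-18, 9, 36) = -9·(2, -1, -4).

-1, -4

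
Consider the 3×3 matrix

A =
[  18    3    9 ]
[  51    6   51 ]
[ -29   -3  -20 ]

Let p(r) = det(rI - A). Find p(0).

594

p(0) = det(0·I − A) = det(−A) = (−1)^3·det(A).
det(A) = -594, so p(0) = 594.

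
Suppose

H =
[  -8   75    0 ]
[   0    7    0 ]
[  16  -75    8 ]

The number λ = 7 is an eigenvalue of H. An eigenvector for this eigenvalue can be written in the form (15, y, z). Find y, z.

We need (H - 7I)v = 0.
H - 7I = [[-15, 75, 0], [0, 0, 0], [16, -75, 1]].
Row 1: (-15)·15 + (75)·y + (0)·z = 0
Row 2: (0)·15 + (0)·y + (0)·z = 0
Row 3: (16)·15 + (-75)·y + (1)·z = 0
Solving gives y = 3, z = -15.
Check: H·(15, 3, -15) = (105, 21, -105) = 7·(15, 3, -15).

3, -15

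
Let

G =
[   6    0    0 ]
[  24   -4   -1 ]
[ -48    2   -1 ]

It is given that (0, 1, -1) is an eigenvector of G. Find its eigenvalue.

Compute Gv: G·(0, 1, -1) = (0, -3, 3).
Since Gv = λv, compare component 2: -3 = λ·1, so λ = -3.

-3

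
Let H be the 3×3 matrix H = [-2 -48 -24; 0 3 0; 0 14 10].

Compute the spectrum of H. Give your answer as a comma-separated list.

-2, 3, 10

Set up det(λI - H) = 0.
Expanding along the first row, p(λ) = λ^3 - 11λ^2 + 4λ + 60.
Since p(10) = 0, λ = 10 is a root.
Dividing by (λ - 10) leaves λ^2 - λ - 6.
The quadratic factors as (λ + 2)·(λ - 3).
Eigenvalues: -2, 3, 10.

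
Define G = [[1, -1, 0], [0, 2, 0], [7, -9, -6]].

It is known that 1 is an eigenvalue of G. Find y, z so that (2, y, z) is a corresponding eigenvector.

We need (G - 1I)v = 0.
G - 1I = [[0, -1, 0], [0, 1, 0], [7, -9, -7]].
Row 1: (0)·2 + (-1)·y + (0)·z = 0
Row 2: (0)·2 + (1)·y + (0)·z = 0
Row 3: (7)·2 + (-9)·y + (-7)·z = 0
Solving gives y = 0, z = 2.
Check: G·(2, 0, 2) = (2, 0, 2) = 1·(2, 0, 2).

0, 2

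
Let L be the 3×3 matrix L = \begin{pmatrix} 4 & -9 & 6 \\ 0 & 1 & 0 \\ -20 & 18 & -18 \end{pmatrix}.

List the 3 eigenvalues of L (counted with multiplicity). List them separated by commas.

Set up det(rI - L) = 0.
Cofactor expansion gives p(r) = r^3 + 13r^2 + 34r - 48.
Since p(-6) = 0, r = -6 is a root.
Factor out (r + 6): p(r) = (r + 6)·(r^2 + 7r - 8).
The quadratic factors as (r + 8)·(r - 1).
Eigenvalues: -8, -6, 1.

-8, -6, 1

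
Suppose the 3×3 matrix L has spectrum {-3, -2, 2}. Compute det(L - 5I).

If L has eigenvalues -3, -2, 2, then L - 5I has eigenvalues -8, -7, -3.
det(L - 5I) = (-8) · (-7) · (-3) = -168.

-168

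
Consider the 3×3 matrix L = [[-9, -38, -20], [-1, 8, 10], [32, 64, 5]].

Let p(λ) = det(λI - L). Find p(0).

p(0) = det(0·I − L) = det(−L) = (−1)^3·det(L).
det(L) = -550, so p(0) = 550.

550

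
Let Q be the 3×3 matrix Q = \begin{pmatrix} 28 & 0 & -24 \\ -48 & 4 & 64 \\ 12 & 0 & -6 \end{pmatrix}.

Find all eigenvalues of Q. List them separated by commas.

4, 10, 12

The characteristic polynomial is p(μ) = det(μI - Q).
Expanding along the first row, p(μ) = μ^3 - 26μ^2 + 208μ - 480.
Try μ = 10: p(10) = 0, so 10 is a root.
Dividing by (μ - 10) leaves μ^2 - 16μ + 48.
The quadratic factors as (μ - 4)·(μ - 12).
Eigenvalues: 4, 10, 12.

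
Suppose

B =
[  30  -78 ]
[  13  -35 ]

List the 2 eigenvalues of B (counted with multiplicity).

-9, 4

det(B - tI) = (30 - t)(-35 - t) - (-78)·(13) = t^2 + 5t - 36.
This factors as (t + 9)·(t - 4) = 0.
Eigenvalues: -9, 4.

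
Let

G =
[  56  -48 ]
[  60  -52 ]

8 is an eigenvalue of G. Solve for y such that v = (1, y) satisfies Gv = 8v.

We need (G - 8I)v = 0.
G - 8I = [[48, -48], [60, -60]].
Row 1: (48)·1 + (-48)·y = 0
Row 2: (60)·1 + (-60)·y = 0
Solving gives y = 1.
Check: G·(1, 1) = (8, 8) = 8·(1, 1).

1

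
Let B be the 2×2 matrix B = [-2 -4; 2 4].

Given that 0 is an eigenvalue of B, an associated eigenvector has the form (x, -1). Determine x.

2

We need (B)v = 0.
B = [[-2, -4], [2, 4]].
Row 1: (-2)·x + (-4)·-1 = 0
Row 2: (2)·x + (4)·-1 = 0
Solving gives x = 2.
Check: B·(2, -1) = (0, 0) = 0·(2, -1).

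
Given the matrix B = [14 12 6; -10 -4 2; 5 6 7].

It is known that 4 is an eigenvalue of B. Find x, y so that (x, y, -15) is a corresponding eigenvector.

We need (B - 4I)v = 0.
B - 4I = [[10, 12, 6], [-10, -8, 2], [5, 6, 3]].
Row 1: (10)·x + (12)·y + (6)·-15 = 0
Row 2: (-10)·x + (-8)·y + (2)·-15 = 0
Row 3: (5)·x + (6)·y + (3)·-15 = 0
Solving gives x = -27, y = 30.
Check: B·(-27, 30, -15) = (-108, 120, -60) = 4·(-27, 30, -15).

-27, 30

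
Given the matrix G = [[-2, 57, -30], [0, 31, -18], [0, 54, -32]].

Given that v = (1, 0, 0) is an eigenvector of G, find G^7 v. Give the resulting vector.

First find the eigenvalue: Gv = (-2, 0, 0) = -2·(1, 0, 0), so λ = -2.
Then G^7 v = λ^7·v = (-2)^7·(1, 0, 0) = -128·(1, 0, 0) = (-128, 0, 0).

(-128, 0, 0)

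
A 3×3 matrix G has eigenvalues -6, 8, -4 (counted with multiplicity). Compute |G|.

192

det(G) is the product of the eigenvalues: (-6) · (8) · (-4) = 192.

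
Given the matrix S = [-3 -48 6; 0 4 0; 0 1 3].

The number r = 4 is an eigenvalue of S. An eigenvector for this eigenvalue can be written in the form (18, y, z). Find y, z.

We need (S - 4I)v = 0.
S - 4I = [[-7, -48, 6], [0, 0, 0], [0, 1, -1]].
Row 1: (-7)·18 + (-48)·y + (6)·z = 0
Row 2: (0)·18 + (0)·y + (0)·z = 0
Row 3: (0)·18 + (1)·y + (-1)·z = 0
Solving gives y = -3, z = -3.
Check: S·(18, -3, -3) = (72, -12, -12) = 4·(18, -3, -3).

-3, -3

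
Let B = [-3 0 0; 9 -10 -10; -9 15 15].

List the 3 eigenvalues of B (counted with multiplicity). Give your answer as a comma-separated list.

-3, 0, 5

Compute the characteristic polynomial p(λ) = det(λI - B).
Expanding the 3×3 determinant: p(λ) = λ^3 - 2λ^2 - 15λ.
Since p(-3) = 0, λ = -3 is a root.
Dividing by (λ + 3) leaves λ^2 - 5λ.
The quadratic factors as λ·(λ - 5).
Eigenvalues: -3, 0, 5.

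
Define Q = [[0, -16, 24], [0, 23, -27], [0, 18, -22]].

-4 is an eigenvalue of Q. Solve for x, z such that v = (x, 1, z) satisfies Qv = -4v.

-2, 1

We need (Q + 4I)v = 0.
Q + 4I = [[4, -16, 24], [0, 27, -27], [0, 18, -18]].
Row 1: (4)·x + (-16)·1 + (24)·z = 0
Row 2: (0)·x + (27)·1 + (-27)·z = 0
Row 3: (0)·x + (18)·1 + (-18)·z = 0
Solving gives x = -2, z = 1.
Check: Q·(-2, 1, 1) = (8, -4, -4) = -4·(-2, 1, 1).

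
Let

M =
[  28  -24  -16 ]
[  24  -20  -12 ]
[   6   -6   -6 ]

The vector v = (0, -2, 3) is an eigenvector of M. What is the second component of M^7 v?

First find the eigenvalue: Mv = (0, 4, -6) = -2·(0, -2, 3), so λ = -2.
Then M^7 v = λ^7·v = (-2)^7·(0, -2, 3) = -128·(0, -2, 3) = (0, 256, -384).

256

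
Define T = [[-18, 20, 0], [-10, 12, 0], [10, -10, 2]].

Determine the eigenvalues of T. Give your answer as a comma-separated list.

-8, 2, 2

Compute the characteristic polynomial p(r) = det(rI - T).
Expanding the 3×3 determinant: p(r) = r^3 + 4r^2 - 28r + 32.
Rational-root test: r = -8 gives p(-8) = 0.
Dividing by (r + 8) leaves r^2 - 4r + 4.
The quadratic factor is (r - 2)^2.
Eigenvalues: -8, 2, 2.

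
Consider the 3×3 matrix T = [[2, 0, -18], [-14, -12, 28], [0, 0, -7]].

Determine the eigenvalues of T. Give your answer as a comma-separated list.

-12, -7, 2

Set up det(μI - T) = 0.
Expanding along the first row, p(μ) = μ^3 + 17μ^2 + 46μ - 168.
Try μ = 2: p(2) = 0, so 2 is a root.
Dividing by (μ - 2) leaves μ^2 + 19μ + 84.
The quadratic factors as (μ + 12)·(μ + 7).
Eigenvalues: -12, -7, 2.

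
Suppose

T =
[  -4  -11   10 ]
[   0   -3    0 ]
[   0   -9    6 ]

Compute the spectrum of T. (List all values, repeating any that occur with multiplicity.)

-4, -3, 6

Set up det(λI - T) = 0.
Expanding the 3×3 determinant: p(λ) = λ^3 + λ^2 - 30λ - 72.
Try λ = 6: p(6) = 0, so 6 is a root.
Dividing by (λ - 6) leaves λ^2 + 7λ + 12.
The quadratic factors as (λ + 4)·(λ + 3).
Eigenvalues: -4, -3, 6.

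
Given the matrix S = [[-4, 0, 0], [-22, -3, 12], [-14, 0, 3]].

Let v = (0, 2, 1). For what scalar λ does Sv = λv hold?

Compute Sv: S·(0, 2, 1) = (0, 6, 3).
Since Sv = λv, compare component 2: 6 = λ·2, so λ = 3.

3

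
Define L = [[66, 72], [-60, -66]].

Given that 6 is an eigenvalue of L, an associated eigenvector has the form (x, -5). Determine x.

We need (L - 6I)v = 0.
L - 6I = [[60, 72], [-60, -72]].
Row 1: (60)·x + (72)·-5 = 0
Row 2: (-60)·x + (-72)·-5 = 0
Solving gives x = 6.
Check: L·(6, -5) = (36, -30) = 6·(6, -5).

6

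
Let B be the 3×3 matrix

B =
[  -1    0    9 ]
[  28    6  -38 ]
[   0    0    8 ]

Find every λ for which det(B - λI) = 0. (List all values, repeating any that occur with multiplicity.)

Compute the characteristic polynomial p(s) = det(sI - B).
Expanding the 3×3 determinant: p(s) = s^3 - 13s^2 + 34s + 48.
Rational-root test: s = -1 gives p(-1) = 0.
Factor out (s + 1): p(s) = (s + 1)·(s^2 - 14s + 48).
The quadratic factors as (s - 6)·(s - 8).
Eigenvalues: -1, 6, 8.

-1, 6, 8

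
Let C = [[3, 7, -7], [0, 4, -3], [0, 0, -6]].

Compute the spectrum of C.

-6, 3, 4

C is upper triangular, so its eigenvalues are the diagonal entries.
Diagonal: 3, 4, -6.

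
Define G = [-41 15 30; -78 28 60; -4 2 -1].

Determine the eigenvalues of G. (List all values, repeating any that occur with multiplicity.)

The characteristic polynomial is p(r) = det(rI - G).
Cofactor expansion gives p(r) = r^3 + 14r^2 + 35r + 22.
Since p(-1) = 0, r = -1 is a root.
Factor out (r + 1): p(r) = (r + 1)·(r^2 + 13r + 22).
The quadratic factors as (r + 11)·(r + 2).
Eigenvalues: -11, -2, -1.

-11, -2, -1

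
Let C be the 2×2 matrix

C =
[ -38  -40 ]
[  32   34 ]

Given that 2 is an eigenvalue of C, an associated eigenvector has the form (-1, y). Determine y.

We need (C - 2I)v = 0.
C - 2I = [[-40, -40], [32, 32]].
Row 1: (-40)·-1 + (-40)·y = 0
Row 2: (32)·-1 + (32)·y = 0
Solving gives y = 1.
Check: C·(-1, 1) = (-2, 2) = 2·(-1, 1).

1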